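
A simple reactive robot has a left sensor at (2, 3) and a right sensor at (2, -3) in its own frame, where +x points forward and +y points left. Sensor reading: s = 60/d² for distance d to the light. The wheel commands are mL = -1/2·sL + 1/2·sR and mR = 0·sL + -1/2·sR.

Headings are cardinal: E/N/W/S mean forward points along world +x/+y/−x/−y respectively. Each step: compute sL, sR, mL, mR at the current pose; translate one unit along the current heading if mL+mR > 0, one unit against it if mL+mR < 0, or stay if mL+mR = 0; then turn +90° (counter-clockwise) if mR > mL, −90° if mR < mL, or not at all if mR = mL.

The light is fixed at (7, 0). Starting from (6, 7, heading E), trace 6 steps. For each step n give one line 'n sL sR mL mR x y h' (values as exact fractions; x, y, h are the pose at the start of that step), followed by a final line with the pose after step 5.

n=0: pose=(6,7,E); sL=60/101, sR=60/17; mL=2520/1717, mR=-30/17; mL+mR=-30/101 → advance -1; mR−mL=-5550/1717 → turn -1·90°
n=1: pose=(5,7,S); sL=30/13, sR=6/5; mL=-36/65, mR=-3/5; mL+mR=-15/13 → advance -1; mR−mL=-3/65 → turn -1·90°
n=2: pose=(5,8,W); sL=60/41, sR=60/137; mL=-2880/5617, mR=-30/137; mL+mR=-30/41 → advance -1; mR−mL=1650/5617 → turn +1·90°
n=3: pose=(6,8,S); sL=3/2, sR=15/13; mL=-9/52, mR=-15/26; mL+mR=-3/4 → advance -1; mR−mL=-21/52 → turn -1·90°
n=4: pose=(6,9,W); sL=4/3, sR=20/51; mL=-8/17, mR=-10/51; mL+mR=-2/3 → advance -1; mR−mL=14/51 → turn +1·90°
n=5: pose=(7,9,S); sL=30/29, sR=30/29; mL=0, mR=-15/29; mL+mR=-15/29 → advance -1; mR−mL=-15/29 → turn -1·90°

0 60/101 60/17 2520/1717 -30/17 6 7 E
1 30/13 6/5 -36/65 -3/5 5 7 S
2 60/41 60/137 -2880/5617 -30/137 5 8 W
3 3/2 15/13 -9/52 -15/26 6 8 S
4 4/3 20/51 -8/17 -10/51 6 9 W
5 30/29 30/29 0 -15/29 7 9 S
final 7 10 W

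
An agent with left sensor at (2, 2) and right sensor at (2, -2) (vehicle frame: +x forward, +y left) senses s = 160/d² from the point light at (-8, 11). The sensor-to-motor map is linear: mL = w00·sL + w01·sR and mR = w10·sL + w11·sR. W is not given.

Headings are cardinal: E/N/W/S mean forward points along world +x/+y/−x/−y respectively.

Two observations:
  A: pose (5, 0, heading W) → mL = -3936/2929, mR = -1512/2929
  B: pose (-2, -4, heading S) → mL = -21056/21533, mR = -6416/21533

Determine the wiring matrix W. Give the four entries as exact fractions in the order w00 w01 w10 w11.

obs A: pose=(5,0,W) → sL=16/29, sR=80/101, mL=-3936/2929, mR=-1512/2929
obs B: pose=(-2,-4,S) → sL=160/353, sR=32/61, mL=-21056/21533, mR=-6416/21533
sensor matrix S = [[16/29, 80/101], [160/353, 32/61]]; det S = -4388864/63070157
solve [mL_A; mL_B] = S·[w00; w01] and [mR_A; mR_B] = S·[w10; w11]:
  w00 = -1, w01 = -1, w10 = 1/2, w11 = -1

-1 -1 1/2 -1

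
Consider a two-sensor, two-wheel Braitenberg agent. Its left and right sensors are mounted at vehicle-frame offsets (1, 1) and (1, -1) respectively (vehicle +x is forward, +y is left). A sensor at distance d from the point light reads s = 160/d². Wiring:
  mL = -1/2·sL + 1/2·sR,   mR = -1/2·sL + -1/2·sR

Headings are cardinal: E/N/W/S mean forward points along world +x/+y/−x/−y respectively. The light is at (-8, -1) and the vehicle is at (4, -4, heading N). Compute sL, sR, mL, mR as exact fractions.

32/25 160/173 -768/4325 -4768/4325

left sensor world pos  = (3, -3); dL² = 125
right sensor world pos = (5, -3); dR² = 173
sL = 160/125 = 32/25
sR = 160/173 = 160/173
mL = -1/2·sL + 1/2·sR = -768/4325
mR = -1/2·sL + -1/2·sR = -4768/4325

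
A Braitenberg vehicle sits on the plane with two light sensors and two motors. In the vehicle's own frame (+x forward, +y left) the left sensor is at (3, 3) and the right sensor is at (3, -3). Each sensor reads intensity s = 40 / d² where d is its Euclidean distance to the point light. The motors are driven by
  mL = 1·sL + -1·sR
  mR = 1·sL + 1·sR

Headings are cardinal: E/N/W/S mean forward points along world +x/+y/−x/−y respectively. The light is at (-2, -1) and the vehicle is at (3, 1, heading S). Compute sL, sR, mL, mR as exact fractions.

left sensor world pos  = (6, -2); dL² = 65
right sensor world pos = (0, -2); dR² = 5
sL = 40/65 = 8/13
sR = 40/5 = 8
mL = 1·sL + -1·sR = -96/13
mR = 1·sL + 1·sR = 112/13

8/13 8 -96/13 112/13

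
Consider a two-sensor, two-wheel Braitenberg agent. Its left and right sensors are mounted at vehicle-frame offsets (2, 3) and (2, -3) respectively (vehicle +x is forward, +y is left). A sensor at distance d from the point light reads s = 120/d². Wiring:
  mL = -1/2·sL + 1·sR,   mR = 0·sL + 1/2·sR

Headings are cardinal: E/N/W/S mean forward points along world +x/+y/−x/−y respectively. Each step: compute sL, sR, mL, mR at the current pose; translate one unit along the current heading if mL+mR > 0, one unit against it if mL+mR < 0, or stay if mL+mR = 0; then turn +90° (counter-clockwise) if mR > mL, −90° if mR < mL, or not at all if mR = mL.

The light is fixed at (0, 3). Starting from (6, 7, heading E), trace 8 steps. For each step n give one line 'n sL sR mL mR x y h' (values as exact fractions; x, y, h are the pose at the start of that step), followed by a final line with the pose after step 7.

0 120/113 24/13 1932/1469 12/13 6 7 E
1 15/13 6 141/26 3 7 7 S
2 24/5 120/61 -132/305 60/61 7 6 W
3 60/41 12 462/41 6 6 6 S
4 120/17 120/41 -420/697 60/41 6 5 W
5 15/8 30 465/16 15 5 5 S
6 120/13 24/5 12/65 12/5 5 4 W
7 12/5 60 294/5 30 4 4 S
final 4 3 W

n=0: pose=(6,7,E); sL=120/113, sR=24/13; mL=1932/1469, mR=12/13; mL+mR=3288/1469 → advance +1; mR−mL=-576/1469 → turn -1·90°
n=1: pose=(7,7,S); sL=15/13, sR=6; mL=141/26, mR=3; mL+mR=219/26 → advance +1; mR−mL=-63/26 → turn -1·90°
n=2: pose=(7,6,W); sL=24/5, sR=120/61; mL=-132/305, mR=60/61; mL+mR=168/305 → advance +1; mR−mL=432/305 → turn +1·90°
n=3: pose=(6,6,S); sL=60/41, sR=12; mL=462/41, mR=6; mL+mR=708/41 → advance +1; mR−mL=-216/41 → turn -1·90°
n=4: pose=(6,5,W); sL=120/17, sR=120/41; mL=-420/697, mR=60/41; mL+mR=600/697 → advance +1; mR−mL=1440/697 → turn +1·90°
n=5: pose=(5,5,S); sL=15/8, sR=30; mL=465/16, mR=15; mL+mR=705/16 → advance +1; mR−mL=-225/16 → turn -1·90°
n=6: pose=(5,4,W); sL=120/13, sR=24/5; mL=12/65, mR=12/5; mL+mR=168/65 → advance +1; mR−mL=144/65 → turn +1·90°
n=7: pose=(4,4,S); sL=12/5, sR=60; mL=294/5, mR=30; mL+mR=444/5 → advance +1; mR−mL=-144/5 → turn -1·90°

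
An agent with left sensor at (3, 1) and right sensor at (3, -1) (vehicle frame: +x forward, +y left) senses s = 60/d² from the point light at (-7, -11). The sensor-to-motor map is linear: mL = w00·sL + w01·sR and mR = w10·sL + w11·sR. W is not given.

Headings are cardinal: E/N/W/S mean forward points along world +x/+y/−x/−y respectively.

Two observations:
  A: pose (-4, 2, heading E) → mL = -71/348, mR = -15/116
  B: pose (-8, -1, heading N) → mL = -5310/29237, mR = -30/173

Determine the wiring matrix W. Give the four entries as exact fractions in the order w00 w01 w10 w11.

1/2 -1 -1/2 0

obs A: pose=(-4,2,E) → sL=15/58, sR=1/3, mL=-71/348, mR=-15/116
obs B: pose=(-8,-1,N) → sL=60/173, sR=60/169, mL=-5310/29237, mR=-30/173
sensor matrix S = [[15/58, 1/3], [60/173, 60/169]]; det S = -20170/847873
solve [mL_A; mL_B] = S·[w00; w01] and [mR_A; mR_B] = S·[w10; w11]:
  w00 = 1/2, w01 = -1, w10 = -1/2, w11 = 0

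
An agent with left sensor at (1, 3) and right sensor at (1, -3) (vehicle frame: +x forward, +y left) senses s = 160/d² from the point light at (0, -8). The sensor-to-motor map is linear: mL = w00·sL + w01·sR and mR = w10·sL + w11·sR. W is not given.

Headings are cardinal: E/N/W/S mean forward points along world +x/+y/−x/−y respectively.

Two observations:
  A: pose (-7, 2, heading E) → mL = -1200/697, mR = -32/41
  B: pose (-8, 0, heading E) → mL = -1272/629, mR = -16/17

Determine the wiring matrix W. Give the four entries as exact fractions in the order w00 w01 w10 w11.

obs A: pose=(-7,2,E) → sL=32/41, sR=32/17, mL=-1200/697, mR=-32/41
obs B: pose=(-8,0,E) → sL=16/17, sR=80/37, mL=-1272/629, mR=-16/17
sensor matrix S = [[32/41, 32/17], [16/17, 80/37]]; det S = -36864/438413
solve [mL_A; mL_B] = S·[w00; w01] and [mR_A; mR_B] = S·[w10; w11]:
  w00 = -1, w01 = -1/2, w10 = -1, w11 = 0

-1 -1/2 -1 0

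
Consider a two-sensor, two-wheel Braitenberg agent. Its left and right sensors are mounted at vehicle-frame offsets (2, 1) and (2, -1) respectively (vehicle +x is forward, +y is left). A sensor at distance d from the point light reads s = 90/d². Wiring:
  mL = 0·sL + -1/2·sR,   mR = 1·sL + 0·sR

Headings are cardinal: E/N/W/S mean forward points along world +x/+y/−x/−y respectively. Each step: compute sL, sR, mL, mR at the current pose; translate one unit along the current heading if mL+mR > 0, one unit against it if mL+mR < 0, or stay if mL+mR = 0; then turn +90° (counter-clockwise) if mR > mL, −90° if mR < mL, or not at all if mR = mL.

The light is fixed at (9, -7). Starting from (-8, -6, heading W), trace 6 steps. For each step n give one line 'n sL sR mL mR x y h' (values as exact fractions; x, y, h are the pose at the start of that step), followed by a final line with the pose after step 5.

0 90/361 18/73 -9/73 90/361 -8 -6 W
1 9/29 45/181 -45/362 9/29 -9 -6 S
2 90/257 90/257 -45/257 90/257 -9 -7 E
3 45/164 9/26 -9/52 45/164 -8 -7 N
4 90/361 18/73 -9/73 90/361 -8 -6 W
5 9/29 45/181 -45/362 9/29 -9 -6 S
final -9 -7 E

n=0: pose=(-8,-6,W); sL=90/361, sR=18/73; mL=-9/73, mR=90/361; mL+mR=3321/26353 → advance +1; mR−mL=9819/26353 → turn +1·90°
n=1: pose=(-9,-6,S); sL=9/29, sR=45/181; mL=-45/362, mR=9/29; mL+mR=1953/10498 → advance +1; mR−mL=4563/10498 → turn +1·90°
n=2: pose=(-9,-7,E); sL=90/257, sR=90/257; mL=-45/257, mR=90/257; mL+mR=45/257 → advance +1; mR−mL=135/257 → turn +1·90°
n=3: pose=(-8,-7,N); sL=45/164, sR=9/26; mL=-9/52, mR=45/164; mL+mR=54/533 → advance +1; mR−mL=477/1066 → turn +1·90°
n=4: pose=(-8,-6,W); sL=90/361, sR=18/73; mL=-9/73, mR=90/361; mL+mR=3321/26353 → advance +1; mR−mL=9819/26353 → turn +1·90°
n=5: pose=(-9,-6,S); sL=9/29, sR=45/181; mL=-45/362, mR=9/29; mL+mR=1953/10498 → advance +1; mR−mL=4563/10498 → turn +1·90°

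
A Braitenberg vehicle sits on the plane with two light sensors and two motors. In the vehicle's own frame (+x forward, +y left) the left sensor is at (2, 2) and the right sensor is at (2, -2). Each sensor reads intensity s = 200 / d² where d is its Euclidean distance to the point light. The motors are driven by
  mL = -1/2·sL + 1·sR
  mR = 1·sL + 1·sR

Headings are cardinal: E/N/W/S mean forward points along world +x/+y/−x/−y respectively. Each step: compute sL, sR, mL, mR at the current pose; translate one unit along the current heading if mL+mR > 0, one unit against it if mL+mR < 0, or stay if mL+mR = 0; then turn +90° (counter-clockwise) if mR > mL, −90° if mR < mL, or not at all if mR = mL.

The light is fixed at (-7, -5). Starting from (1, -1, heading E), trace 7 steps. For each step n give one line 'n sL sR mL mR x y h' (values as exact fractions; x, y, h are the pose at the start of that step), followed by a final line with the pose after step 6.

n=0: pose=(1,-1,E); sL=25/17, sR=25/13; mL=525/442, mR=750/221; mL+mR=2025/442 → advance +1; mR−mL=75/34 → turn +1·90°
n=1: pose=(2,-1,N); sL=40/17, sR=200/157; mL=260/2669, mR=9680/2669; mL+mR=9940/2669 → advance +1; mR−mL=60/17 → turn +1·90°
n=2: pose=(2,0,W); sL=100/29, sR=100/49; mL=450/1421, mR=7800/1421; mL+mR=8250/1421 → advance +1; mR−mL=150/29 → turn +1·90°
n=3: pose=(1,0,S); sL=200/109, sR=40/9; mL=3460/981, mR=6160/981; mL+mR=9620/981 → advance +1; mR−mL=300/109 → turn +1·90°
n=4: pose=(1,-1,E); sL=25/17, sR=25/13; mL=525/442, mR=750/221; mL+mR=2025/442 → advance +1; mR−mL=75/34 → turn +1·90°
n=5: pose=(2,-1,N); sL=40/17, sR=200/157; mL=260/2669, mR=9680/2669; mL+mR=9940/2669 → advance +1; mR−mL=60/17 → turn +1·90°
n=6: pose=(2,0,W); sL=100/29, sR=100/49; mL=450/1421, mR=7800/1421; mL+mR=8250/1421 → advance +1; mR−mL=150/29 → turn +1·90°

0 25/17 25/13 525/442 750/221 1 -1 E
1 40/17 200/157 260/2669 9680/2669 2 -1 N
2 100/29 100/49 450/1421 7800/1421 2 0 W
3 200/109 40/9 3460/981 6160/981 1 0 S
4 25/17 25/13 525/442 750/221 1 -1 E
5 40/17 200/157 260/2669 9680/2669 2 -1 N
6 100/29 100/49 450/1421 7800/1421 2 0 W
final 1 0 S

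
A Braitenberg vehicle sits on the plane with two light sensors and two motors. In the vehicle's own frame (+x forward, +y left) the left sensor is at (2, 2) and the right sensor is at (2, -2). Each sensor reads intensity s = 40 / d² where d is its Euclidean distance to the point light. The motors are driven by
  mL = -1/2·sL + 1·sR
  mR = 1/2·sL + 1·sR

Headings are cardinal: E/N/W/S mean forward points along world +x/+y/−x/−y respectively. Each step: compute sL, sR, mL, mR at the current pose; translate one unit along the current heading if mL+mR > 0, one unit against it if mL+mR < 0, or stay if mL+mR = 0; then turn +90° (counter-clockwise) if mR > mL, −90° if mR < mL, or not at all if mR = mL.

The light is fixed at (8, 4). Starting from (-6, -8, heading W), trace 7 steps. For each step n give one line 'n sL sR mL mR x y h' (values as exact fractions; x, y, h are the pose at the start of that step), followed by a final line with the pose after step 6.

n=0: pose=(-6,-8,W); sL=10/113, sR=10/89; mL=685/10057, mR=1575/10057; mL+mR=20/89 → advance +1; mR−mL=10/113 → turn +1·90°
n=1: pose=(-7,-8,S); sL=8/73, sR=8/97; mL=196/7081, mR=972/7081; mL+mR=16/97 → advance +1; mR−mL=8/73 → turn +1·90°
n=2: pose=(-7,-9,E); sL=4/29, sR=20/197; mL=186/5713, mR=974/5713; mL+mR=40/197 → advance +1; mR−mL=4/29 → turn +1·90°
n=3: pose=(-6,-9,N); sL=40/377, sR=8/53; mL=1956/19981, mR=4076/19981; mL+mR=16/53 → advance +1; mR−mL=40/377 → turn +1·90°
n=4: pose=(-6,-8,W); sL=10/113, sR=10/89; mL=685/10057, mR=1575/10057; mL+mR=20/89 → advance +1; mR−mL=10/113 → turn +1·90°
n=5: pose=(-7,-8,S); sL=8/73, sR=8/97; mL=196/7081, mR=972/7081; mL+mR=16/97 → advance +1; mR−mL=8/73 → turn +1·90°
n=6: pose=(-7,-9,E); sL=4/29, sR=20/197; mL=186/5713, mR=974/5713; mL+mR=40/197 → advance +1; mR−mL=4/29 → turn +1·90°

0 10/113 10/89 685/10057 1575/10057 -6 -8 W
1 8/73 8/97 196/7081 972/7081 -7 -8 S
2 4/29 20/197 186/5713 974/5713 -7 -9 E
3 40/377 8/53 1956/19981 4076/19981 -6 -9 N
4 10/113 10/89 685/10057 1575/10057 -6 -8 W
5 8/73 8/97 196/7081 972/7081 -7 -8 S
6 4/29 20/197 186/5713 974/5713 -7 -9 E
final -6 -9 N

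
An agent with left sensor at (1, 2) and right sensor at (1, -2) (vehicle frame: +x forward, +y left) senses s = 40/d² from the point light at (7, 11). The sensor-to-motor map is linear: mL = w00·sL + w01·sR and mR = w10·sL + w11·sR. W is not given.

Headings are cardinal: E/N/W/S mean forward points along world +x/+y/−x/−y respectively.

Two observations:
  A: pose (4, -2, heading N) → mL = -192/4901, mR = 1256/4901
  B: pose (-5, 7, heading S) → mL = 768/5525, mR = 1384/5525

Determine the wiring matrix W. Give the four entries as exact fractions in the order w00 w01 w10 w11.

obs A: pose=(4,-2,N) → sL=40/169, sR=8/29, mL=-192/4901, mR=1256/4901
obs B: pose=(-5,7,S) → sL=8/25, sR=40/221, mL=768/5525, mR=1384/5525
sensor matrix S = [[40/169, 8/29], [8/25, 40/221]]; det S = -1230336/27078025
solve [mL_A; mL_B] = S·[w00; w01] and [mR_A; mR_B] = S·[w10; w11]:
  w00 = 1, w01 = -1, w10 = 1/2, w11 = 1/2

1 -1 1/2 1/2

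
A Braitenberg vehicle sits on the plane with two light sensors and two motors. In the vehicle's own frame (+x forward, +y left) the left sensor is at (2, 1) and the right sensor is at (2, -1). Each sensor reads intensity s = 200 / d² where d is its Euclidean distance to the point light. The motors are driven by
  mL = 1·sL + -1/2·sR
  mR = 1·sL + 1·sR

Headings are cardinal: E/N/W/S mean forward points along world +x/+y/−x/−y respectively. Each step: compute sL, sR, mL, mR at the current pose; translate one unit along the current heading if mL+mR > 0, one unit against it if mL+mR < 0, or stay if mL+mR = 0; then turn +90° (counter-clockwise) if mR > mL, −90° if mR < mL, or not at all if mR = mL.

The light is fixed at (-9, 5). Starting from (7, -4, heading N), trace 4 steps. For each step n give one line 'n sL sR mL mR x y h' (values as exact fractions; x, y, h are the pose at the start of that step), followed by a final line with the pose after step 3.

n=0: pose=(7,-4,N); sL=100/137, sR=100/169; mL=10050/23153, mR=30600/23153; mL+mR=40650/23153 → advance +1; mR−mL=150/169 → turn +1·90°
n=1: pose=(7,-3,W); sL=200/277, sR=40/49; mL=4260/13573, mR=20880/13573; mL+mR=25140/13573 → advance +1; mR−mL=60/49 → turn +1·90°
n=2: pose=(6,-3,S); sL=50/89, sR=25/37; mL=1475/6586, mR=4075/3293; mL+mR=9625/6586 → advance +1; mR−mL=75/74 → turn +1·90°
n=3: pose=(6,-4,E); sL=200/353, sR=200/389; mL=42500/137317, mR=148400/137317; mL+mR=190900/137317 → advance +1; mR−mL=300/389 → turn +1·90°

0 100/137 100/169 10050/23153 30600/23153 7 -4 N
1 200/277 40/49 4260/13573 20880/13573 7 -3 W
2 50/89 25/37 1475/6586 4075/3293 6 -3 S
3 200/353 200/389 42500/137317 148400/137317 6 -4 E
final 7 -4 N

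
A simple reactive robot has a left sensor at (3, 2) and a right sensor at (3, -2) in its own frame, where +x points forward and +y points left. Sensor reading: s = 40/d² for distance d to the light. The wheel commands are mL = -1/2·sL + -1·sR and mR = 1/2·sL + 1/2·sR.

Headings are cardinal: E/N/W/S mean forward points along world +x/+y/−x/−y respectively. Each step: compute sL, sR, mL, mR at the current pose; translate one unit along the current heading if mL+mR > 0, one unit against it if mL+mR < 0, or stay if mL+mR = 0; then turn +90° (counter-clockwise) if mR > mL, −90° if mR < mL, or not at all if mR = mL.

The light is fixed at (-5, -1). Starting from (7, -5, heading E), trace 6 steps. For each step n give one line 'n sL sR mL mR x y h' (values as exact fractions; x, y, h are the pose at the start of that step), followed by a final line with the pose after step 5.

0 40/229 40/261 -14380/59769 9800/59769 7 -5 E
1 20/41 4/17 -334/697 252/697 6 -5 N
2 40/113 40/73 -5980/8249 3720/8249 6 -6 W
3 2/13 10/41 -171/533 106/533 7 -6 S
4 40/229 40/261 -14380/59769 9800/59769 7 -5 E
5 20/41 4/17 -334/697 252/697 6 -5 N
final 6 -6 W

n=0: pose=(7,-5,E); sL=40/229, sR=40/261; mL=-14380/59769, mR=9800/59769; mL+mR=-20/261 → advance -1; mR−mL=8060/19923 → turn +1·90°
n=1: pose=(6,-5,N); sL=20/41, sR=4/17; mL=-334/697, mR=252/697; mL+mR=-2/17 → advance -1; mR−mL=586/697 → turn +1·90°
n=2: pose=(6,-6,W); sL=40/113, sR=40/73; mL=-5980/8249, mR=3720/8249; mL+mR=-20/73 → advance -1; mR−mL=9700/8249 → turn +1·90°
n=3: pose=(7,-6,S); sL=2/13, sR=10/41; mL=-171/533, mR=106/533; mL+mR=-5/41 → advance -1; mR−mL=277/533 → turn +1·90°
n=4: pose=(7,-5,E); sL=40/229, sR=40/261; mL=-14380/59769, mR=9800/59769; mL+mR=-20/261 → advance -1; mR−mL=8060/19923 → turn +1·90°
n=5: pose=(6,-5,N); sL=20/41, sR=4/17; mL=-334/697, mR=252/697; mL+mR=-2/17 → advance -1; mR−mL=586/697 → turn +1·90°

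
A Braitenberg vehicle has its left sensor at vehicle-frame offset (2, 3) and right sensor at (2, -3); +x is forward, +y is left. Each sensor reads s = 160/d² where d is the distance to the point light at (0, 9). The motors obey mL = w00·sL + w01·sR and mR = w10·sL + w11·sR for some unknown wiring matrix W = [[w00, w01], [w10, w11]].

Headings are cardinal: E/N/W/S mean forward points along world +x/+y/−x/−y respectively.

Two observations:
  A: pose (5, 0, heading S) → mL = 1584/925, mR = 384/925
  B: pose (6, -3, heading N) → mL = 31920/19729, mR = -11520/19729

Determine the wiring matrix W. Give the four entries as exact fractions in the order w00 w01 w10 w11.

1/2 1 -1 1

obs A: pose=(5,0,S) → sL=32/37, sR=32/25, mL=1584/925, mR=384/925
obs B: pose=(6,-3,N) → sL=160/109, sR=160/181, mL=31920/19729, mR=-11520/19729
sensor matrix S = [[32/37, 32/25], [160/109, 160/181]]; det S = -4067328/3649865
solve [mL_A; mL_B] = S·[w00; w01] and [mR_A; mR_B] = S·[w10; w11]:
  w00 = 1/2, w01 = 1, w10 = -1, w11 = 1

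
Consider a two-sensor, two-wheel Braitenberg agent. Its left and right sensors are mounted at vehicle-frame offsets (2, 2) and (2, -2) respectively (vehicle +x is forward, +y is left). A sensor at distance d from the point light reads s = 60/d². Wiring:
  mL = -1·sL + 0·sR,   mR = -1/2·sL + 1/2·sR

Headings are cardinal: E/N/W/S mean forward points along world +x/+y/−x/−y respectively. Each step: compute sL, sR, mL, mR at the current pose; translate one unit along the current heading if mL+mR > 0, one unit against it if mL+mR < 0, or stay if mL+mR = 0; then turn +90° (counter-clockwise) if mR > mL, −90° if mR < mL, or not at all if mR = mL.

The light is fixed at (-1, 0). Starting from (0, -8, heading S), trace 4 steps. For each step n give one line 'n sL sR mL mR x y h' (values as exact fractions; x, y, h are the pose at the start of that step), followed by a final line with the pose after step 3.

n=0: pose=(0,-8,S); sL=60/109, sR=60/101; mL=-60/109, mR=240/11009; mL+mR=-5820/11009 → advance -1; mR−mL=6300/11009 → turn +1·90°
n=1: pose=(0,-7,E); sL=30/17, sR=2/3; mL=-30/17, mR=-28/51; mL+mR=-118/51 → advance -1; mR−mL=62/51 → turn +1·90°
n=2: pose=(-1,-7,N); sL=60/29, sR=60/29; mL=-60/29, mR=0; mL+mR=-60/29 → advance -1; mR−mL=60/29 → turn +1·90°
n=3: pose=(-1,-8,W); sL=15/26, sR=3/2; mL=-15/26, mR=6/13; mL+mR=-3/26 → advance -1; mR−mL=27/26 → turn +1·90°

0 60/109 60/101 -60/109 240/11009 0 -8 S
1 30/17 2/3 -30/17 -28/51 0 -7 E
2 60/29 60/29 -60/29 0 -1 -7 N
3 15/26 3/2 -15/26 6/13 -1 -8 W
final 0 -8 S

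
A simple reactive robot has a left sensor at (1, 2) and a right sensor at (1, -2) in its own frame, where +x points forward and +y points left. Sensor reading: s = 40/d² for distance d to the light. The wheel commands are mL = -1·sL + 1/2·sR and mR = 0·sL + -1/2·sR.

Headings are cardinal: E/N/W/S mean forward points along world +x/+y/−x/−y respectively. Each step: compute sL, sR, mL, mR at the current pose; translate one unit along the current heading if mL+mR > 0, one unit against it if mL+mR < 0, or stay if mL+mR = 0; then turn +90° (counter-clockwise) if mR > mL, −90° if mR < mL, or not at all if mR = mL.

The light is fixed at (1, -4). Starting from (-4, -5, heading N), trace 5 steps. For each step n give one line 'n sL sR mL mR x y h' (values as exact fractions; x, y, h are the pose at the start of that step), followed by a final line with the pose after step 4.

0 40/49 40/9 620/441 -20/9 -4 -5 N
1 5/2 5/4 -15/8 -5/8 -4 -6 E
2 8/13 40/17 124/221 -20/17 -5 -6 N
3 20/13 4/5 -74/65 -2/5 -5 -7 E
4 8/17 40/29 108/493 -20/29 -6 -7 N
final -6 -8 E

n=0: pose=(-4,-5,N); sL=40/49, sR=40/9; mL=620/441, mR=-20/9; mL+mR=-40/49 → advance -1; mR−mL=-1600/441 → turn -1·90°
n=1: pose=(-4,-6,E); sL=5/2, sR=5/4; mL=-15/8, mR=-5/8; mL+mR=-5/2 → advance -1; mR−mL=5/4 → turn +1·90°
n=2: pose=(-5,-6,N); sL=8/13, sR=40/17; mL=124/221, mR=-20/17; mL+mR=-8/13 → advance -1; mR−mL=-384/221 → turn -1·90°
n=3: pose=(-5,-7,E); sL=20/13, sR=4/5; mL=-74/65, mR=-2/5; mL+mR=-20/13 → advance -1; mR−mL=48/65 → turn +1·90°
n=4: pose=(-6,-7,N); sL=8/17, sR=40/29; mL=108/493, mR=-20/29; mL+mR=-8/17 → advance -1; mR−mL=-448/493 → turn -1·90°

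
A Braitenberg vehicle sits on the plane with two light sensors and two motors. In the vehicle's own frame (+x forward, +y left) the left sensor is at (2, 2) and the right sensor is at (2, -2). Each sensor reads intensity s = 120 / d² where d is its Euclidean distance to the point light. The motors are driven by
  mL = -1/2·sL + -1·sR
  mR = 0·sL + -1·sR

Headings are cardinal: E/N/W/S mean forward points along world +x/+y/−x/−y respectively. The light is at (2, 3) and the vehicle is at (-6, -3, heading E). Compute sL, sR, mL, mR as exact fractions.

left sensor world pos  = (-4, -1); dL² = 52
right sensor world pos = (-4, -5); dR² = 100
sL = 120/52 = 30/13
sR = 120/100 = 6/5
mL = -1/2·sL + -1·sR = -153/65
mR = 0·sL + -1·sR = -6/5

30/13 6/5 -153/65 -6/5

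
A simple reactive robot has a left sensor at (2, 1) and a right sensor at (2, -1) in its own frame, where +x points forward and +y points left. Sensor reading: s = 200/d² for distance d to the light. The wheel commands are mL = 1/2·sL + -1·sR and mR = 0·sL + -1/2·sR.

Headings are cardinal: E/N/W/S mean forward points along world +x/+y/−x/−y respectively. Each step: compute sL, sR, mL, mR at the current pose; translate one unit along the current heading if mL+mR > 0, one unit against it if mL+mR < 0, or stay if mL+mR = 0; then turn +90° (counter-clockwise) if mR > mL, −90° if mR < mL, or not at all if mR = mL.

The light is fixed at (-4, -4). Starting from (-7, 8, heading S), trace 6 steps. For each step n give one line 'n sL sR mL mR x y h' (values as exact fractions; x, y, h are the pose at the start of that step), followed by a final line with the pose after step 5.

0 25/13 50/29 -575/754 -25/29 -7 8 S
1 200/169 200/221 -900/2873 -100/221 -7 9 W
2 100/117 100/113 -6050/13221 -50/113 -6 9 N
3 200/137 40/37 -1780/5069 -20/37 -6 8 W
4 1 50/49 -51/98 -25/49 -5 8 N
5 200/109 200/153 -6500/16677 -100/153 -5 7 W
final -4 7 N

n=0: pose=(-7,8,S); sL=25/13, sR=50/29; mL=-575/754, mR=-25/29; mL+mR=-1225/754 → advance -1; mR−mL=-75/754 → turn -1·90°
n=1: pose=(-7,9,W); sL=200/169, sR=200/221; mL=-900/2873, mR=-100/221; mL+mR=-2200/2873 → advance -1; mR−mL=-400/2873 → turn -1·90°
n=2: pose=(-6,9,N); sL=100/117, sR=100/113; mL=-6050/13221, mR=-50/113; mL+mR=-11900/13221 → advance -1; mR−mL=200/13221 → turn +1·90°
n=3: pose=(-6,8,W); sL=200/137, sR=40/37; mL=-1780/5069, mR=-20/37; mL+mR=-4520/5069 → advance -1; mR−mL=-960/5069 → turn -1·90°
n=4: pose=(-5,8,N); sL=1, sR=50/49; mL=-51/98, mR=-25/49; mL+mR=-101/98 → advance -1; mR−mL=1/98 → turn +1·90°
n=5: pose=(-5,7,W); sL=200/109, sR=200/153; mL=-6500/16677, mR=-100/153; mL+mR=-5800/5559 → advance -1; mR−mL=-4400/16677 → turn -1·90°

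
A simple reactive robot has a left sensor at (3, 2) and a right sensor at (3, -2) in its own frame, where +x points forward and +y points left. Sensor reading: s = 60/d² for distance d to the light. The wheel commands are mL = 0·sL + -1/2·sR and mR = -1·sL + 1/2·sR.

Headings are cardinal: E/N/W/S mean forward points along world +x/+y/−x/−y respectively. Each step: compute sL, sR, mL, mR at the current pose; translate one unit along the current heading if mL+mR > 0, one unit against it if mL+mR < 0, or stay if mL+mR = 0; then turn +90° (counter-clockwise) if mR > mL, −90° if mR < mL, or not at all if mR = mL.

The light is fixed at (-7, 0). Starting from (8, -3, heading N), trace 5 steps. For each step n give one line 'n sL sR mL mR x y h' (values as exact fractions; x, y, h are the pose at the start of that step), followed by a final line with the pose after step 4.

0 60/169 60/289 -30/289 -12270/48841 8 -3 N
1 15/82 1/6 -1/12 -49/492 8 -4 E
2 12/61 60/193 -30/193 -486/11773 7 -4 S
3 6/29 30/157 -15/157 -507/4553 7 -3 E
4 20/87 60/157 -30/157 -530/13659 6 -3 S
final 6 -2 E

n=0: pose=(8,-3,N); sL=60/169, sR=60/289; mL=-30/289, mR=-12270/48841; mL+mR=-60/169 → advance -1; mR−mL=-7200/48841 → turn -1·90°
n=1: pose=(8,-4,E); sL=15/82, sR=1/6; mL=-1/12, mR=-49/492; mL+mR=-15/82 → advance -1; mR−mL=-2/123 → turn -1·90°
n=2: pose=(7,-4,S); sL=12/61, sR=60/193; mL=-30/193, mR=-486/11773; mL+mR=-12/61 → advance -1; mR−mL=1344/11773 → turn +1·90°
n=3: pose=(7,-3,E); sL=6/29, sR=30/157; mL=-15/157, mR=-507/4553; mL+mR=-6/29 → advance -1; mR−mL=-72/4553 → turn -1·90°
n=4: pose=(6,-3,S); sL=20/87, sR=60/157; mL=-30/157, mR=-530/13659; mL+mR=-20/87 → advance -1; mR−mL=2080/13659 → turn +1·90°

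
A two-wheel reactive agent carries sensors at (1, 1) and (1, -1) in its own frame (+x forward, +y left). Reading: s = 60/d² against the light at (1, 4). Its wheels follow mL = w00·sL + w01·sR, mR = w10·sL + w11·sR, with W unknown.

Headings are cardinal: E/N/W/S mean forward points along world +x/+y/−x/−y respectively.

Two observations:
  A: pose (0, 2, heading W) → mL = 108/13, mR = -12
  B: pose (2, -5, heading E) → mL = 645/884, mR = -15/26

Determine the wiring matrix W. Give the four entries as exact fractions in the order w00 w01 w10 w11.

1/2 1/2 0 -1

obs A: pose=(0,2,W) → sL=60/13, sR=12, mL=108/13, mR=-12
obs B: pose=(2,-5,E) → sL=15/17, sR=15/26, mL=645/884, mR=-15/26
sensor matrix S = [[60/13, 12], [15/17, 15/26]]; det S = -22770/2873
solve [mL_A; mL_B] = S·[w00; w01] and [mR_A; mR_B] = S·[w10; w11]:
  w00 = 1/2, w01 = 1/2, w10 = 0, w11 = -1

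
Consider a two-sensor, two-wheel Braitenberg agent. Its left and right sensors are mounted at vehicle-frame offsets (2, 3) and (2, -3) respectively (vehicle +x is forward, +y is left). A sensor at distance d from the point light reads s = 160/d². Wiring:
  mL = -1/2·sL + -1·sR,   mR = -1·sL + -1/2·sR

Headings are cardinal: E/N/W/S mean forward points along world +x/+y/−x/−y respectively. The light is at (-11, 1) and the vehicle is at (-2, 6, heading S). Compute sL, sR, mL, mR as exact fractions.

160/153 32/9 -208/51 -48/17

left sensor world pos  = (1, 4); dL² = 153
right sensor world pos = (-5, 4); dR² = 45
sL = 160/153 = 160/153
sR = 160/45 = 32/9
mL = -1/2·sL + -1·sR = -208/51
mR = -1·sL + -1/2·sR = -48/17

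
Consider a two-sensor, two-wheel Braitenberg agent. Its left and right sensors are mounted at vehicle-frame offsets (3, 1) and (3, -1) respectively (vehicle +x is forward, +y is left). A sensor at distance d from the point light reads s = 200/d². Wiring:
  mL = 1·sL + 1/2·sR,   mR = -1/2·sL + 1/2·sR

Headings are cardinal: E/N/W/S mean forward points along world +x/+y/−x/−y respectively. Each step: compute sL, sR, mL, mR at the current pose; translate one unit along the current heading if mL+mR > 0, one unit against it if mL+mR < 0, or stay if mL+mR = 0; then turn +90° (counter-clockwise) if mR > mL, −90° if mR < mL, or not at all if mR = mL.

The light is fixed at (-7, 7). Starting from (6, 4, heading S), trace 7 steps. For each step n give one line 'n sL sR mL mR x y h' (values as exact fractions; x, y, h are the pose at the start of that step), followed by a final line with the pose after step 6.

0 25/29 10/9 370/261 65/522 6 4 S
1 8/5 200/109 1372/545 64/545 6 3 W
2 100/61 20/17 2310/1037 -240/1037 5 3 N
3 200/229 200/241 71100/55189 -1200/55189 5 4 E
4 25/29 10/9 370/261 65/522 6 4 S
5 8/5 200/109 1372/545 64/545 6 3 W
6 100/61 20/17 2310/1037 -240/1037 5 3 N
final 5 4 E

n=0: pose=(6,4,S); sL=25/29, sR=10/9; mL=370/261, mR=65/522; mL+mR=805/522 → advance +1; mR−mL=-75/58 → turn -1·90°
n=1: pose=(6,3,W); sL=8/5, sR=200/109; mL=1372/545, mR=64/545; mL+mR=1436/545 → advance +1; mR−mL=-12/5 → turn -1·90°
n=2: pose=(5,3,N); sL=100/61, sR=20/17; mL=2310/1037, mR=-240/1037; mL+mR=2070/1037 → advance +1; mR−mL=-150/61 → turn -1·90°
n=3: pose=(5,4,E); sL=200/229, sR=200/241; mL=71100/55189, mR=-1200/55189; mL+mR=69900/55189 → advance +1; mR−mL=-300/229 → turn -1·90°
n=4: pose=(6,4,S); sL=25/29, sR=10/9; mL=370/261, mR=65/522; mL+mR=805/522 → advance +1; mR−mL=-75/58 → turn -1·90°
n=5: pose=(6,3,W); sL=8/5, sR=200/109; mL=1372/545, mR=64/545; mL+mR=1436/545 → advance +1; mR−mL=-12/5 → turn -1·90°
n=6: pose=(5,3,N); sL=100/61, sR=20/17; mL=2310/1037, mR=-240/1037; mL+mR=2070/1037 → advance +1; mR−mL=-150/61 → turn -1·90°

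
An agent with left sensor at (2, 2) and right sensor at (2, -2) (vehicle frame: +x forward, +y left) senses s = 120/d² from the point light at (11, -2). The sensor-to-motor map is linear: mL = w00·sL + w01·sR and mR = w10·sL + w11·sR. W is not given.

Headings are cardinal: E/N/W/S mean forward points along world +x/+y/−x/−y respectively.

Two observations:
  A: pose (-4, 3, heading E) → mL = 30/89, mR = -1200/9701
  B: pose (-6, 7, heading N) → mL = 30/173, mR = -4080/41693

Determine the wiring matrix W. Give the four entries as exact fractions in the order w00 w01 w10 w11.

0 1/2 1 -1

obs A: pose=(-4,3,E) → sL=60/109, sR=60/89, mL=30/89, mR=-1200/9701
obs B: pose=(-6,7,N) → sL=60/241, sR=60/173, mL=30/173, mR=-4080/41693
sensor matrix S = [[60/109, 60/89], [60/241, 60/173]]; det S = 9331200/404463793
solve [mL_A; mL_B] = S·[w00; w01] and [mR_A; mR_B] = S·[w10; w11]:
  w00 = 0, w01 = 1/2, w10 = 1, w11 = -1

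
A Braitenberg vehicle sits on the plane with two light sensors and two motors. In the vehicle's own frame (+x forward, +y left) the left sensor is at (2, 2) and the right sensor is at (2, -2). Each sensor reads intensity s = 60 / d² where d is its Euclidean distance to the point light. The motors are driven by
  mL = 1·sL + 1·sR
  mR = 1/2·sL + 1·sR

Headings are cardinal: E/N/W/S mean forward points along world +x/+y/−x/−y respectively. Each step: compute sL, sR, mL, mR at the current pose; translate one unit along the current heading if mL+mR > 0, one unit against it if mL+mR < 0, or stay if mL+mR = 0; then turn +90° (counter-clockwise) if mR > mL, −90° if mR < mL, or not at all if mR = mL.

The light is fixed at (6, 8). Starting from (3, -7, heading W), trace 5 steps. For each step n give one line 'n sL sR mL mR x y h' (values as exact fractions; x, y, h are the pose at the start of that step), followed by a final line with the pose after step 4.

n=0: pose=(3,-7,W); sL=30/157, sR=30/97; mL=7620/15229, mR=6165/15229; mL+mR=13785/15229 → advance +1; mR−mL=-15/157 → turn -1·90°
n=1: pose=(2,-7,N); sL=12/41, sR=60/173; mL=4536/7093, mR=3498/7093; mL+mR=8034/7093 → advance +1; mR−mL=-6/41 → turn -1·90°
n=2: pose=(2,-6,E); sL=15/37, sR=3/13; mL=306/481, mR=417/962; mL+mR=1029/962 → advance +1; mR−mL=-15/74 → turn -1·90°
n=3: pose=(3,-6,S); sL=60/257, sR=60/281; mL=32280/72217, mR=23850/72217; mL+mR=56130/72217 → advance +1; mR−mL=-30/257 → turn -1·90°
n=4: pose=(3,-7,W); sL=30/157, sR=30/97; mL=7620/15229, mR=6165/15229; mL+mR=13785/15229 → advance +1; mR−mL=-15/157 → turn -1·90°

0 30/157 30/97 7620/15229 6165/15229 3 -7 W
1 12/41 60/173 4536/7093 3498/7093 2 -7 N
2 15/37 3/13 306/481 417/962 2 -6 E
3 60/257 60/281 32280/72217 23850/72217 3 -6 S
4 30/157 30/97 7620/15229 6165/15229 3 -7 W
final 2 -7 N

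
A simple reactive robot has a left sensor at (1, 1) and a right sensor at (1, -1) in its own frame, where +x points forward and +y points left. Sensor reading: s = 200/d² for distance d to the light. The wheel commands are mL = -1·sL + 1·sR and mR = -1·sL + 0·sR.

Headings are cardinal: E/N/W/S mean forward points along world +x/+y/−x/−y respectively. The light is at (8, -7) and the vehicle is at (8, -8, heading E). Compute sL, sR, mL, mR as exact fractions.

left sensor world pos  = (9, -7); dL² = 1
right sensor world pos = (9, -9); dR² = 5
sL = 200/1 = 200
sR = 200/5 = 40
mL = -1·sL + 1·sR = -160
mR = -1·sL + 0·sR = -200

200 40 -160 -200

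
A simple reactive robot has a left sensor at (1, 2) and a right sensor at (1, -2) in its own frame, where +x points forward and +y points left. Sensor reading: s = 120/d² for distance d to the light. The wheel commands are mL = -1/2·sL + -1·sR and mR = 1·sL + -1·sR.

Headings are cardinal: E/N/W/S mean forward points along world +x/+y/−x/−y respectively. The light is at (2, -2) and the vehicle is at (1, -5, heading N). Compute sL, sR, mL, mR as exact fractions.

left sensor world pos  = (-1, -4); dL² = 13
right sensor world pos = (3, -4); dR² = 5
sL = 120/13 = 120/13
sR = 120/5 = 24
mL = -1/2·sL + -1·sR = -372/13
mR = 1·sL + -1·sR = -192/13

120/13 24 -372/13 -192/13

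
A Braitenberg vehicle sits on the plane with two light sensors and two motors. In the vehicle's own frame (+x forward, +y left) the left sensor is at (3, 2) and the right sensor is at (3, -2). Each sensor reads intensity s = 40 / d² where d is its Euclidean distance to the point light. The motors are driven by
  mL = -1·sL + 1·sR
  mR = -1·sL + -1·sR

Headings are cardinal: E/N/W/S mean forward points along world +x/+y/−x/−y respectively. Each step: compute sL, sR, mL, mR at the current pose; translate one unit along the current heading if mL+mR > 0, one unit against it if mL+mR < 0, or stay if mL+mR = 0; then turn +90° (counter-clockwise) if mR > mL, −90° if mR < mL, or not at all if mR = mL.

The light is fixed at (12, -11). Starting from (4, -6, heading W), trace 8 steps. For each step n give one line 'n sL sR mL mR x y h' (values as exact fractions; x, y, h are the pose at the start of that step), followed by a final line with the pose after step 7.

n=0: pose=(4,-6,W); sL=4/13, sR=4/17; mL=-16/221, mR=-120/221; mL+mR=-8/13 → advance -1; mR−mL=-8/17 → turn -1·90°
n=1: pose=(5,-6,N); sL=8/29, sR=40/89; mL=448/2581, mR=-1872/2581; mL+mR=-16/29 → advance -1; mR−mL=-80/89 → turn -1·90°
n=2: pose=(5,-7,E); sL=10/13, sR=2; mL=16/13, mR=-36/13; mL+mR=-20/13 → advance -1; mR−mL=-4 → turn -1·90°
n=3: pose=(4,-7,S); sL=40/37, sR=40/101; mL=-2560/3737, mR=-5520/3737; mL+mR=-80/37 → advance -1; mR−mL=-80/101 → turn -1·90°
n=4: pose=(4,-6,W); sL=4/13, sR=4/17; mL=-16/221, mR=-120/221; mL+mR=-8/13 → advance -1; mR−mL=-8/17 → turn -1·90°
n=5: pose=(5,-6,N); sL=8/29, sR=40/89; mL=448/2581, mR=-1872/2581; mL+mR=-16/29 → advance -1; mR−mL=-80/89 → turn -1·90°
n=6: pose=(5,-7,E); sL=10/13, sR=2; mL=16/13, mR=-36/13; mL+mR=-20/13 → advance -1; mR−mL=-4 → turn -1·90°
n=7: pose=(4,-7,S); sL=40/37, sR=40/101; mL=-2560/3737, mR=-5520/3737; mL+mR=-80/37 → advance -1; mR−mL=-80/101 → turn -1·90°

0 4/13 4/17 -16/221 -120/221 4 -6 W
1 8/29 40/89 448/2581 -1872/2581 5 -6 N
2 10/13 2 16/13 -36/13 5 -7 E
3 40/37 40/101 -2560/3737 -5520/3737 4 -7 S
4 4/13 4/17 -16/221 -120/221 4 -6 W
5 8/29 40/89 448/2581 -1872/2581 5 -6 N
6 10/13 2 16/13 -36/13 5 -7 E
7 40/37 40/101 -2560/3737 -5520/3737 4 -7 S
final 4 -6 W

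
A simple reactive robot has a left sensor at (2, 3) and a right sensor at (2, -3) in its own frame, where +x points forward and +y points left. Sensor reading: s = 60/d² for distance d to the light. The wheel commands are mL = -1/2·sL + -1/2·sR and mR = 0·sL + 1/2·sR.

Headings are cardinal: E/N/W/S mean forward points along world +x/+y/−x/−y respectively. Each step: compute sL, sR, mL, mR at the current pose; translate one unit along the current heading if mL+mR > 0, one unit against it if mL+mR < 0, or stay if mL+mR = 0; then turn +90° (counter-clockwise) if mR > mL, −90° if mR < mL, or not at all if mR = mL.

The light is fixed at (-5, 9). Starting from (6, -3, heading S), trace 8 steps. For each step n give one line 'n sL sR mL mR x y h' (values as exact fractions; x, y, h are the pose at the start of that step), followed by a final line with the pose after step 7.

n=0: pose=(6,-3,S); sL=15/98, sR=3/13; mL=-489/2548, mR=3/26; mL+mR=-15/196 → advance -1; mR−mL=783/2548 → turn +1·90°
n=1: pose=(6,-2,E); sL=60/233, sR=12/73; mL=-3588/17009, mR=6/73; mL+mR=-30/233 → advance -1; mR−mL=4986/17009 → turn +1·90°
n=2: pose=(5,-2,N); sL=6/13, sR=6/25; mL=-114/325, mR=3/25; mL+mR=-3/13 → advance -1; mR−mL=153/325 → turn +1·90°
n=3: pose=(5,-3,W); sL=60/289, sR=12/29; mL=-2604/8381, mR=6/29; mL+mR=-30/289 → advance -1; mR−mL=4338/8381 → turn +1·90°
n=4: pose=(6,-3,S); sL=15/98, sR=3/13; mL=-489/2548, mR=3/26; mL+mR=-15/196 → advance -1; mR−mL=783/2548 → turn +1·90°
n=5: pose=(6,-2,E); sL=60/233, sR=12/73; mL=-3588/17009, mR=6/73; mL+mR=-30/233 → advance -1; mR−mL=4986/17009 → turn +1·90°
n=6: pose=(5,-2,N); sL=6/13, sR=6/25; mL=-114/325, mR=3/25; mL+mR=-3/13 → advance -1; mR−mL=153/325 → turn +1·90°
n=7: pose=(5,-3,W); sL=60/289, sR=12/29; mL=-2604/8381, mR=6/29; mL+mR=-30/289 → advance -1; mR−mL=4338/8381 → turn +1·90°

0 15/98 3/13 -489/2548 3/26 6 -3 S
1 60/233 12/73 -3588/17009 6/73 6 -2 E
2 6/13 6/25 -114/325 3/25 5 -2 N
3 60/289 12/29 -2604/8381 6/29 5 -3 W
4 15/98 3/13 -489/2548 3/26 6 -3 S
5 60/233 12/73 -3588/17009 6/73 6 -2 E
6 6/13 6/25 -114/325 3/25 5 -2 N
7 60/289 12/29 -2604/8381 6/29 5 -3 W
final 6 -3 S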